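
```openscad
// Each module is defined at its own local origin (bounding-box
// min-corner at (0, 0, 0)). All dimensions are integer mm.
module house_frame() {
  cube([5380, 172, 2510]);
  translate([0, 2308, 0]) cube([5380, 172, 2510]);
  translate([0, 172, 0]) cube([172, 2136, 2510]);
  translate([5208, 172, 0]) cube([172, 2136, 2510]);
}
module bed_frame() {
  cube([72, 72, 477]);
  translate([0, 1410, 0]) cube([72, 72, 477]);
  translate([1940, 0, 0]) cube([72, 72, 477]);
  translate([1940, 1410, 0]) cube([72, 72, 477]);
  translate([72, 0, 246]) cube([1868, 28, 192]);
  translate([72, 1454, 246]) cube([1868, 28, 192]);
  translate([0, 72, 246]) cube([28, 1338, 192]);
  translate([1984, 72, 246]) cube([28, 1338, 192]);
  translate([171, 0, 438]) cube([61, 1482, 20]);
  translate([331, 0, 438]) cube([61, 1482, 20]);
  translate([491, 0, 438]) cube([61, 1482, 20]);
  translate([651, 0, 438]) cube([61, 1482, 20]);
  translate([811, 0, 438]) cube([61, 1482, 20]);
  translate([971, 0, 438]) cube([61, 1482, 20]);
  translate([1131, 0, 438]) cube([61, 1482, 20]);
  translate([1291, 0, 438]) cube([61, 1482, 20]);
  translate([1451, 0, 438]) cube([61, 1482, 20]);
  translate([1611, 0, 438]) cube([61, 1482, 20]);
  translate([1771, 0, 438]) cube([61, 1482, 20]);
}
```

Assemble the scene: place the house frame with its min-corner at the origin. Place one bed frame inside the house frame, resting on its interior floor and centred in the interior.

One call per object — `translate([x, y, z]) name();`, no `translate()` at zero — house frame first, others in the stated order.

house_frame();
translate([1684, 499, 0]) bed_frame();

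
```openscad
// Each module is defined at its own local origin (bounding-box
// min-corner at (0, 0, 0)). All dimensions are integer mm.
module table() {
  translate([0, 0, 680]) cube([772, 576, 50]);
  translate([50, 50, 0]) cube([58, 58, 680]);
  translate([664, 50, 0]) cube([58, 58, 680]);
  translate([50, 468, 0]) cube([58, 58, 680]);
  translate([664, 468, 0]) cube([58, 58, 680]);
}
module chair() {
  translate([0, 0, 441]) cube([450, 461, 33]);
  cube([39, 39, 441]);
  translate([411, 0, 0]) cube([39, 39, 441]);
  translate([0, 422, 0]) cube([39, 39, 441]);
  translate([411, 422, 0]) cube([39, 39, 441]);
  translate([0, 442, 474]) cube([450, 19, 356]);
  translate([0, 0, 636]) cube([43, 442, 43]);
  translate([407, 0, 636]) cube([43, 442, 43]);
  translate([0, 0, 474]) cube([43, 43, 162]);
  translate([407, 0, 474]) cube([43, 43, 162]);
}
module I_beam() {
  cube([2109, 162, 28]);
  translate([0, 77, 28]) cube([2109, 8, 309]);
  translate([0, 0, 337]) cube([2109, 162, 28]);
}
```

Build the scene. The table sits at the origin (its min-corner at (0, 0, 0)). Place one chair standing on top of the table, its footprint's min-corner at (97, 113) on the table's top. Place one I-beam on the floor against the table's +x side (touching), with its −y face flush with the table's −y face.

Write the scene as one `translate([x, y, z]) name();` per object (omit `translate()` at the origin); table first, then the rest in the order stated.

table();
translate([97, 113, 730]) chair();
translate([772, 0, 0]) I_beam();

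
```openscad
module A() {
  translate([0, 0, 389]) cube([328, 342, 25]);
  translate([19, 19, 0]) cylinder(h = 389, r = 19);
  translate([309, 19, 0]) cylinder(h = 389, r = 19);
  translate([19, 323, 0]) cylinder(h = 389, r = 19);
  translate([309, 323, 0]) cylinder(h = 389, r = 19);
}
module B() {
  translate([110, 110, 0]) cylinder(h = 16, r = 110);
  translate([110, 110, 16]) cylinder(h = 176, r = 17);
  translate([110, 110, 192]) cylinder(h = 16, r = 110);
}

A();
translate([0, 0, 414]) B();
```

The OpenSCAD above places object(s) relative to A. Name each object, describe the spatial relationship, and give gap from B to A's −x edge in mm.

The spool's min-x is at 0; the stool's min-x is 0; gap = 0 mm.

A is a stool. B is a spool. The spool is on top of the stool. The gap from the spool to the stool's −x edge is 0 mm.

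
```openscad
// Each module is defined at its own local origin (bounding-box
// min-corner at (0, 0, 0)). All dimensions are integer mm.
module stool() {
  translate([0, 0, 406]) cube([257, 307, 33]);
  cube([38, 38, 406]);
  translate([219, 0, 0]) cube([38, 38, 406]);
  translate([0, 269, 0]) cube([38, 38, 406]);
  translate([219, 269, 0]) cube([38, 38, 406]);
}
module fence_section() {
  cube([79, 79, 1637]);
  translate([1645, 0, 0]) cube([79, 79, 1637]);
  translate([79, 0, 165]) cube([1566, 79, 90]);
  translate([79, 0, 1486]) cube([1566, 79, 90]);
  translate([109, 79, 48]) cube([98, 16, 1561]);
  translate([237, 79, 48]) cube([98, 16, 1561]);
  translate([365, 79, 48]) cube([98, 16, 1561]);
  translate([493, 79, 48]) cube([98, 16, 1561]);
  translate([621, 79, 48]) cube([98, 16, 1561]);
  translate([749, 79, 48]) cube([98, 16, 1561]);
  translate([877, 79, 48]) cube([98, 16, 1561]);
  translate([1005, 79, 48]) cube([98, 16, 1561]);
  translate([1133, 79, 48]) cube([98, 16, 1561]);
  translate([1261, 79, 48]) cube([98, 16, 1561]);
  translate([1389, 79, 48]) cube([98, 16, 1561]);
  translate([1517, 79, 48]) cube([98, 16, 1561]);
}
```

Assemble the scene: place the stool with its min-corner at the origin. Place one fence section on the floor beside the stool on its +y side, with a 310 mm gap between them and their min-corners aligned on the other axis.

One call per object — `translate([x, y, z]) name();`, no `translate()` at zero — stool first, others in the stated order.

stool();
translate([0, 617, 0]) fence_section();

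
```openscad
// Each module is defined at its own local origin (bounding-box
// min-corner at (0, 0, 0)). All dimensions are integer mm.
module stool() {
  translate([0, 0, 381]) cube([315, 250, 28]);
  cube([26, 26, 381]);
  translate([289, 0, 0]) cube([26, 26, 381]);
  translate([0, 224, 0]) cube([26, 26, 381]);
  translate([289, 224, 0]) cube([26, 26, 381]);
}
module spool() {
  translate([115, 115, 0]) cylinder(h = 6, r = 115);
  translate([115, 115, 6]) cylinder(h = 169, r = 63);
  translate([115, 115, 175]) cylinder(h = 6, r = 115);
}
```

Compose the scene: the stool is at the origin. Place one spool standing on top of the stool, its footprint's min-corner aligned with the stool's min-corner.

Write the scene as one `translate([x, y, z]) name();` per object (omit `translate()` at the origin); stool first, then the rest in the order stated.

stool();
translate([0, 0, 409]) spool();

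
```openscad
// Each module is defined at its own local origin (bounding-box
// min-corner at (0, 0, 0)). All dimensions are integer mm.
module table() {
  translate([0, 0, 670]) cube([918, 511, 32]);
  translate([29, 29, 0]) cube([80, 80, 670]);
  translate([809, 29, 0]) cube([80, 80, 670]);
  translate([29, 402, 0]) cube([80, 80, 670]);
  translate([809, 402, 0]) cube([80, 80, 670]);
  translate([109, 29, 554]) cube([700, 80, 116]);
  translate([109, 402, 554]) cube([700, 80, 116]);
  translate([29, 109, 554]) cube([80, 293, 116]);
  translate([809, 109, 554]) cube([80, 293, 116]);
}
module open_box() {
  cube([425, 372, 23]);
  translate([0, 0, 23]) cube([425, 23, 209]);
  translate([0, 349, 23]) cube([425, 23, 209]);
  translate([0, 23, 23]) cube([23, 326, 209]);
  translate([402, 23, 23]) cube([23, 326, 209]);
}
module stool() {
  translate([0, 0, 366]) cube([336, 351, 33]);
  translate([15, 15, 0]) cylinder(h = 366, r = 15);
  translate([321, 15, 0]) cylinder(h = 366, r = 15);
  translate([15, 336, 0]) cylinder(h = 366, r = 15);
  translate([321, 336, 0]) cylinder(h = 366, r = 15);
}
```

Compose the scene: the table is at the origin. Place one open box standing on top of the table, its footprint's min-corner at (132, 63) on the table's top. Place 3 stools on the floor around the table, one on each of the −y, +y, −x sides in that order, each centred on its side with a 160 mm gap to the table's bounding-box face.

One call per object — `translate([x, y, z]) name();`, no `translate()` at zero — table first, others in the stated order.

table();
translate([132, 63, 702]) open_box();
translate([291, -511, 0]) stool();
translate([291, 671, 0]) stool();
translate([-496, 80, 0]) stool();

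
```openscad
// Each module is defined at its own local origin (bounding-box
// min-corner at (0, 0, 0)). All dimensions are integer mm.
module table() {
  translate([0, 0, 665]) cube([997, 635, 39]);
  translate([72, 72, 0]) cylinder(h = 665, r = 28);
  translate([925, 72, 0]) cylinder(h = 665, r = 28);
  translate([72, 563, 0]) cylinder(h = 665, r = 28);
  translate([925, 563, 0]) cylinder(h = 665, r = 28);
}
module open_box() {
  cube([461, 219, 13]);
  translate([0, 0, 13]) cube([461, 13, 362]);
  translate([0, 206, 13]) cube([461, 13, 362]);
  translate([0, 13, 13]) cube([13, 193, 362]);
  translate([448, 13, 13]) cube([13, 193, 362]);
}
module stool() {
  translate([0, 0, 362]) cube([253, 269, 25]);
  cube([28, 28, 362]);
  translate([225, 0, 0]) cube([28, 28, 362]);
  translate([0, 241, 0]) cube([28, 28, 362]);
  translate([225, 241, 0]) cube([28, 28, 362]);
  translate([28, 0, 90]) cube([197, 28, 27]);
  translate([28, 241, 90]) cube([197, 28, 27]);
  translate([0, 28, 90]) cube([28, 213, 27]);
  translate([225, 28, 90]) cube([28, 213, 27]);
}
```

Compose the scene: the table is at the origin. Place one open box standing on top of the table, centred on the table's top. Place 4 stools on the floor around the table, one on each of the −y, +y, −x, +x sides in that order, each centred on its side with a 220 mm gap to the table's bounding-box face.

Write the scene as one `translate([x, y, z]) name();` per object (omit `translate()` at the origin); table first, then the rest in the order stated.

table();
translate([268, 208, 704]) open_box();
translate([372, -489, 0]) stool();
translate([372, 855, 0]) stool();
translate([-473, 183, 0]) stool();
translate([1217, 183, 0]) stool();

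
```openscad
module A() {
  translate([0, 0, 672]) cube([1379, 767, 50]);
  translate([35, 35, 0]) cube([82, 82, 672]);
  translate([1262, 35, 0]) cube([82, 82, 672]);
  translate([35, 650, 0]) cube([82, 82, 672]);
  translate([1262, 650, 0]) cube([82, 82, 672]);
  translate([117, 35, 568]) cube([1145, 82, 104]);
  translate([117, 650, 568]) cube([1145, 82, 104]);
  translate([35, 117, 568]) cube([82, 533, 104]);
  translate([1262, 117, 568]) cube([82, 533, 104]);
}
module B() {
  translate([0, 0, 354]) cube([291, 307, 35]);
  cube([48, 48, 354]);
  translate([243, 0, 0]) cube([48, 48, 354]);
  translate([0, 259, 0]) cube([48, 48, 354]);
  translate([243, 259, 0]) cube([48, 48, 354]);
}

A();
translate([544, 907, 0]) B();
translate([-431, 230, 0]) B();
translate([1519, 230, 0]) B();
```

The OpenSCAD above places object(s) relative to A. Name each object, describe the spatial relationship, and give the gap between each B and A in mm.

A is a table. B is a stool. Three stools sit around the table at the +y, −x, +x sides. The gap between each stool and the table is 140 mm.

Each stool's nearest face is 140 mm from the table's bounding box.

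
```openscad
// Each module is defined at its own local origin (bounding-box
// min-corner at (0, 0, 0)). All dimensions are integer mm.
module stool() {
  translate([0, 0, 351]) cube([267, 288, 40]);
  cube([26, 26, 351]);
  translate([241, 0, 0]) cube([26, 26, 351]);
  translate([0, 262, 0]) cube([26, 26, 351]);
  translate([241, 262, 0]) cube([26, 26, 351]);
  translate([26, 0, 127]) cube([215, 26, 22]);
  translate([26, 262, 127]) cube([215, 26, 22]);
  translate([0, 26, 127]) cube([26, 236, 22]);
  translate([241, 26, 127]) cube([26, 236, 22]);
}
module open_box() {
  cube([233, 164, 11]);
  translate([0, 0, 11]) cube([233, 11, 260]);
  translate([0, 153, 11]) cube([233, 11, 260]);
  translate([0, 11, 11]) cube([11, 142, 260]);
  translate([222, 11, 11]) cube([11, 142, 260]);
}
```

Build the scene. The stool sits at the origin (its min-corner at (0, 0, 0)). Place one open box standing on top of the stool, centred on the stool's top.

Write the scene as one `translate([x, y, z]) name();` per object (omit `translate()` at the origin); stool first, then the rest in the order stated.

stool();
translate([17, 62, 391]) open_box();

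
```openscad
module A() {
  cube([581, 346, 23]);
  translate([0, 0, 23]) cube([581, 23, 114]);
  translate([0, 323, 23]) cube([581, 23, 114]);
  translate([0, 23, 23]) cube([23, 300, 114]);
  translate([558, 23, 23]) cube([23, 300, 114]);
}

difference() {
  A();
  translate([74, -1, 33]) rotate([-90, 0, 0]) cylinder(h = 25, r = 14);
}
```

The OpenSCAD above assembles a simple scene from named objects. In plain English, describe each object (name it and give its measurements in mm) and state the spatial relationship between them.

A is an open-topped rectangular box: outside dimensions 581×346×137 mm, with a uniform wall and base thickness of 23 mm. The base is a full 581×346 slab on the floor; four walls sit on top of the base. The front and back walls (the −y and +y sides) span the full width; the two side walls fit between them.

The open box has a circular hole of radius 14 mm through its front wall, centred at (x = 74, z = 33).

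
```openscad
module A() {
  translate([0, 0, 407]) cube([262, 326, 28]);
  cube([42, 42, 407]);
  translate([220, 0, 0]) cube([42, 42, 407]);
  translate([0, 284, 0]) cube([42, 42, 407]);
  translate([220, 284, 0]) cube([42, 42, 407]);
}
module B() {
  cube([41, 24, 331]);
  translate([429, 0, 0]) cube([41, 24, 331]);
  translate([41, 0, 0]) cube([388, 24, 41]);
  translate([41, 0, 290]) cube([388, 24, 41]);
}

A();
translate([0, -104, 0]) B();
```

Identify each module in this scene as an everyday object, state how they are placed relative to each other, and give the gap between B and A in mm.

The picture frame's nearest face is 80 mm from the stool's −y face.

A is a stool. B is a picture frame. The picture frame is on the floor beside the stool on its −y side. The gap between the picture frame and the stool is 80 mm.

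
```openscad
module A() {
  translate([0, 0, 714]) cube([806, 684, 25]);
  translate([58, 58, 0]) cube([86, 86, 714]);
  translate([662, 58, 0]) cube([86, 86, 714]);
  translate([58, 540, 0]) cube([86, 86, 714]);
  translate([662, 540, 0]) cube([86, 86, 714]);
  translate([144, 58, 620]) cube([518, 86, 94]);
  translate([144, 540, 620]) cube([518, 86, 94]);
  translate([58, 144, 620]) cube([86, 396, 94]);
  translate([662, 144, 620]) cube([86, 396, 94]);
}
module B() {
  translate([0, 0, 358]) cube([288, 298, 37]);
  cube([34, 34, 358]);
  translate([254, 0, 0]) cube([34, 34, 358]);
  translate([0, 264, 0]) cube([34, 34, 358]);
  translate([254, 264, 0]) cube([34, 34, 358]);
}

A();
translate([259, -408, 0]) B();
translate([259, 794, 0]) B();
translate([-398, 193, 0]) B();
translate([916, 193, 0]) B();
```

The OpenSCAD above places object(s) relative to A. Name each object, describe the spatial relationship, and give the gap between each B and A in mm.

Each stool's nearest face is 110 mm from the table's bounding box.

A is a table. B is a stool. Four stools sit around the table at the −y, +y, −x, +x sides. The gap between each stool and the table is 110 mm.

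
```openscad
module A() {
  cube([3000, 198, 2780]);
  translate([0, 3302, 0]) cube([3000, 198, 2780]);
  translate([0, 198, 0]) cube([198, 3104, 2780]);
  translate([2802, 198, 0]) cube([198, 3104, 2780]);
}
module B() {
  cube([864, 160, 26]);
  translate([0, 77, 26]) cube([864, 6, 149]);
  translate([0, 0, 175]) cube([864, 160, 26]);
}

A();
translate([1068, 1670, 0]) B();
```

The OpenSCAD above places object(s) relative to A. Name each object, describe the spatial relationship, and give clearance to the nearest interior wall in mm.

Clearances: x = 870, y = 1472; minimum 870 mm.

A is a house frame. B is an I-beam. The I-beam sits inside the house frame, centred. The clearance to the nearest interior wall is 870 mm.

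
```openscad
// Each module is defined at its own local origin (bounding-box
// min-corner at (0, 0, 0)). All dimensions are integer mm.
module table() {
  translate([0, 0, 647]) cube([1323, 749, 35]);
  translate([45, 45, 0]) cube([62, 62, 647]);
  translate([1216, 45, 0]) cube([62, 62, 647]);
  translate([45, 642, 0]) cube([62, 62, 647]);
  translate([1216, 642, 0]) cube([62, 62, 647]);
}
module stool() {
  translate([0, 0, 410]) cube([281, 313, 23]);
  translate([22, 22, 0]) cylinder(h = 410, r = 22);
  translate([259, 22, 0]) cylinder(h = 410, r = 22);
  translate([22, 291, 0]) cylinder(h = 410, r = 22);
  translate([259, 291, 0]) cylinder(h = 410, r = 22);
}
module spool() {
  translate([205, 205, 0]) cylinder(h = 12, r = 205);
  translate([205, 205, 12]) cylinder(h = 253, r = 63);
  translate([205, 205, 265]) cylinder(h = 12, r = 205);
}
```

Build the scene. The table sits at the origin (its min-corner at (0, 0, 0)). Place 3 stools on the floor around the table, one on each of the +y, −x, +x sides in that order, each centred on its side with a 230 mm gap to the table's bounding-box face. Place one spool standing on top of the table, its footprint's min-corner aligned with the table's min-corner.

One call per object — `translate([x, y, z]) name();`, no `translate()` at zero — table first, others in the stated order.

table();
translate([521, 979, 0]) stool();
translate([-511, 218, 0]) stool();
translate([1553, 218, 0]) stool();
translate([0, 0, 682]) spool();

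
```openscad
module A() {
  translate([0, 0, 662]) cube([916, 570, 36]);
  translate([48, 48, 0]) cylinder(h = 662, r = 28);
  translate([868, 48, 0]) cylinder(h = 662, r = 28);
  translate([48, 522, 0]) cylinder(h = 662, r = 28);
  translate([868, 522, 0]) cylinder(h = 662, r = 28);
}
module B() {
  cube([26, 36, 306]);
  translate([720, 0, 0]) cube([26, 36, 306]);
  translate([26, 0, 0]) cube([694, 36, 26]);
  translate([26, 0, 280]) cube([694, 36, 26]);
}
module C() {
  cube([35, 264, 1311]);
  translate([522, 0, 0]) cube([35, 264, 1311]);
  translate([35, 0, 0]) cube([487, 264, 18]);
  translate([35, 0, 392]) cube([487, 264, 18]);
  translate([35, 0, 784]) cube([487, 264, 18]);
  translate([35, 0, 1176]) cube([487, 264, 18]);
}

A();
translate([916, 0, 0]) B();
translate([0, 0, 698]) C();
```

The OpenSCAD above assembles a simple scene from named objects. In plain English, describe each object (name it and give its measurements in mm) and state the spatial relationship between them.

A is a table with a 916×570 mm rectangular top, 36 mm thick, top surface at z = 698 mm, supported by four round legs of 56 mm diameter, each leg's bounding box inset 20 mm from the nearest pair of top edges, running from the floor.

B is a picture frame with a 694×254 mm rectangular opening (x by z) and a uniform 26 mm border on every side. Frame depth is 36 mm along y. It is built from two vertical stiles running the full outside height and two horizontal rails spanning the gap between the stiles.

C is a bookshelf 557 mm wide overall, 264 mm deep and 1311 mm tall. The two sides are 35 mm thick vertical panels. 4 horizontal shelves of 18 mm thickness span between the inner faces of the sides; the lowest shelf sits on the floor and shelves are stacked with a clear vertical gap of 374 mm between each pair.

The picture frame is against the table's +x side, with their −y faces flush. The bookshelf is on top of the table.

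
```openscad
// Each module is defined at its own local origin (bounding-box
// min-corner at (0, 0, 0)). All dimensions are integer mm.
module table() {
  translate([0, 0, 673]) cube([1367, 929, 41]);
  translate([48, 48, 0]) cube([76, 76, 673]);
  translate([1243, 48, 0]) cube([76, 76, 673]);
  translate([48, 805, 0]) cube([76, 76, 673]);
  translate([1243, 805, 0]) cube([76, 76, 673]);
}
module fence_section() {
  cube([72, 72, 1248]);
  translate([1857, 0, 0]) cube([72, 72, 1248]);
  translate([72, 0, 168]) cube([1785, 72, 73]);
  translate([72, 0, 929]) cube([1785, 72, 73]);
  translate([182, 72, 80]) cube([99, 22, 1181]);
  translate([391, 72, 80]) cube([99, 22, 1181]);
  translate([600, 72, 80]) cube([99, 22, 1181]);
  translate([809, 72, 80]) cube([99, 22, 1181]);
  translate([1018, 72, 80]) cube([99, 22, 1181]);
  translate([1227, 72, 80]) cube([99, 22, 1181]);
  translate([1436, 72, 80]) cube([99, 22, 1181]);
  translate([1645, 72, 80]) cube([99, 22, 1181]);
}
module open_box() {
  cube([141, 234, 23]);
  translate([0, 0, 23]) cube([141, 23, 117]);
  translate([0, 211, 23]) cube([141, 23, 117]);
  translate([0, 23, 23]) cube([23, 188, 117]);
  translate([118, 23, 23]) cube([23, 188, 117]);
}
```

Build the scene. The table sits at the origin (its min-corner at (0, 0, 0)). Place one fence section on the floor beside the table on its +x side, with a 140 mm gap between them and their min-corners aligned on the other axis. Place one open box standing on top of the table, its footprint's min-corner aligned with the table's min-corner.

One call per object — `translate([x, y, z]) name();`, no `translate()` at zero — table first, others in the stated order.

table();
translate([1507, 0, 0]) fence_section();
translate([0, 0, 714]) open_box();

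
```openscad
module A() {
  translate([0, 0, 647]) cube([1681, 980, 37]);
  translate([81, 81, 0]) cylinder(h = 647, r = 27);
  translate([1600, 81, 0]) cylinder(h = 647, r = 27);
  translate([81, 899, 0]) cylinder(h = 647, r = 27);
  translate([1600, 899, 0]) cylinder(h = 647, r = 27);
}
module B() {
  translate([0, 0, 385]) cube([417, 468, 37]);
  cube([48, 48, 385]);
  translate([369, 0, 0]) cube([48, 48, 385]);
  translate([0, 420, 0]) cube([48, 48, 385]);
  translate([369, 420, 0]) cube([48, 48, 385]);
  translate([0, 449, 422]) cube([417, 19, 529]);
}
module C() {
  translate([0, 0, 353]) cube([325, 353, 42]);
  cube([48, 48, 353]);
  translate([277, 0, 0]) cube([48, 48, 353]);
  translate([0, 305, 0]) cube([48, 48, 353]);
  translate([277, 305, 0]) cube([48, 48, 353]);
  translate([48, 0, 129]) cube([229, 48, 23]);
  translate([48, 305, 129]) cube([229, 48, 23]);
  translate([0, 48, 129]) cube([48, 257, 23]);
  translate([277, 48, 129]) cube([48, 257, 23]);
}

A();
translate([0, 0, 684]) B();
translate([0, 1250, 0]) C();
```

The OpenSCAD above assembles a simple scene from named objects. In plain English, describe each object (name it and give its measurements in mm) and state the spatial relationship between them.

A is a table: top 1681 mm (x) × 980 mm (y), 37 mm thick, upper face at z = 684 mm, on four round legs of 54 mm diameter, each leg's bounding box inset 54 mm from the nearest pair of top edges, running from z = 0 to the bottom of the top.

B is a chair. The seat is a 417×468×37 mm slab with its top at z = 422 mm, on four 48×48 mm corner legs (flush with the seat edges, standing on z = 0). A flat backrest 19 mm thick, 529 mm tall, spans the full seat width and rises from the seat top along its +y edge, rear face flush with the rear of the seat.

C is a four-legged stool. The seat is a 325×353×42 mm slab whose top surface is at z = 395 mm; four square legs, each 48×48 mm in cross-section, run from the floor (z = 0) to the underside of the seat, each flush with a corner of the seat. Four stretchers, 48 mm wide and 23 mm tall, connect adjacent legs with their undersides at z = 129 mm, each running between the inner faces of the legs it joins and aligned with the legs' outer faces on the other axis.

The chair is on top of the table. The stool is on the floor beside the table on its +y side.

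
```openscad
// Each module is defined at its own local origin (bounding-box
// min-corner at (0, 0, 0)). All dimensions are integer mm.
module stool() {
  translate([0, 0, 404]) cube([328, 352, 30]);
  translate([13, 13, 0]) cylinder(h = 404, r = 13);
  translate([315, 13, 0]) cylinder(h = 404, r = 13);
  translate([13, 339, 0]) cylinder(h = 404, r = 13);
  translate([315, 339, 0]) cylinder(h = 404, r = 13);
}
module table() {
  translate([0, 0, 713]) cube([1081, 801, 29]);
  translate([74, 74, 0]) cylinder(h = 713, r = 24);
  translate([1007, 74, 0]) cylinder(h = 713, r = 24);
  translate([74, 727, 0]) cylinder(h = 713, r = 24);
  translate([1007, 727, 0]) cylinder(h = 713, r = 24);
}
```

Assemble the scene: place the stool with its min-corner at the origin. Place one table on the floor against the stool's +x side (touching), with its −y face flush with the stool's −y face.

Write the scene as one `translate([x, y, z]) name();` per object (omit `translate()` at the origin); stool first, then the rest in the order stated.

stool();
translate([328, 0, 0]) table();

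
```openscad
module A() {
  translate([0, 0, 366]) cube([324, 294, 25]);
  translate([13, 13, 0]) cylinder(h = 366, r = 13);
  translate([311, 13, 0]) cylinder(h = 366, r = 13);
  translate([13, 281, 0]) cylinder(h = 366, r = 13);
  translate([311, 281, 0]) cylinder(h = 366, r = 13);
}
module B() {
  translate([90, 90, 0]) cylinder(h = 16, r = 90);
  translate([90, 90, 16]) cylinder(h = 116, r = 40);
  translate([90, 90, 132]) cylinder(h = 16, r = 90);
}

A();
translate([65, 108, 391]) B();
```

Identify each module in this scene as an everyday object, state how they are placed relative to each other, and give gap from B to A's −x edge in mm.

The spool's min-x is at 65; the stool's min-x is 0; gap = 65 mm.

A is a stool. B is a spool. The spool is on top of the stool. The gap from the spool to the stool's −x edge is 65 mm.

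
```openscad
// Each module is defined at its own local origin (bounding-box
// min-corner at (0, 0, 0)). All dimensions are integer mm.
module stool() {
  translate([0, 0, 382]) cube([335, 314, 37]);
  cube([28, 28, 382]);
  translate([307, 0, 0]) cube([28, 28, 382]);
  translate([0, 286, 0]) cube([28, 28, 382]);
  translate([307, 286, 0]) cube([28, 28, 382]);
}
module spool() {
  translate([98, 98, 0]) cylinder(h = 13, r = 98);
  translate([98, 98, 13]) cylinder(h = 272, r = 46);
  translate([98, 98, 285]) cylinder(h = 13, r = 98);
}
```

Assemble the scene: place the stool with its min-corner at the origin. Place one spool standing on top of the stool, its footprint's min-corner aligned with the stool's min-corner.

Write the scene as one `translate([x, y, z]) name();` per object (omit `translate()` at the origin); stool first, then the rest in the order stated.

stool();
translate([0, 0, 419]) spool();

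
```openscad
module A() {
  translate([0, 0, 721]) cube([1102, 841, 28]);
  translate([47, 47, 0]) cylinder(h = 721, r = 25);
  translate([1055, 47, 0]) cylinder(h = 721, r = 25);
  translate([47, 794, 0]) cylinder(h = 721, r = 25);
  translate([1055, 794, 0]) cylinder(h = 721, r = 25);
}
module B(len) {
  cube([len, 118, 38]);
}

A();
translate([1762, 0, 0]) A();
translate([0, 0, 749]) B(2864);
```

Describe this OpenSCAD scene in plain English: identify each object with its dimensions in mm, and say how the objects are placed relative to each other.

A is a rectangular dining table. The top is 1102×841×28 mm with its upper surface at z = 749 mm. It stands on four round legs of 50 mm diameter, each leg's bounding box inset 22 mm from the nearest pair of top edges, running from the floor to the underside of the top.

B is a rectangular beam 2864 mm long (x), 118 mm deep (y), 38 mm thick (z).

The beam spans the tops of two tables placed 660 mm apart, resting at z = 749 mm.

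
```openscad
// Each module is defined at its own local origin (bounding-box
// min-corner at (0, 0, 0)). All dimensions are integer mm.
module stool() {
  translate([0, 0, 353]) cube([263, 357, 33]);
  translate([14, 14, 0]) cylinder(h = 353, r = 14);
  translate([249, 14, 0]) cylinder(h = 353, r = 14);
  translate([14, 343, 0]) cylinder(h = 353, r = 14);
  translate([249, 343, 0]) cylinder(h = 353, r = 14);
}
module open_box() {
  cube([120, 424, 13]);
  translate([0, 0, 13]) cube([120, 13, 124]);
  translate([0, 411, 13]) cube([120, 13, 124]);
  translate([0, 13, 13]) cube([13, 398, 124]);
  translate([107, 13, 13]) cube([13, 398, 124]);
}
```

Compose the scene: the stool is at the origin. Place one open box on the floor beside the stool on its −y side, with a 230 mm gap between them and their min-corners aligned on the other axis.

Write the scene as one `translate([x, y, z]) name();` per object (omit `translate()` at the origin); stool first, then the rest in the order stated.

stool();
translate([0, -654, 0]) open_box();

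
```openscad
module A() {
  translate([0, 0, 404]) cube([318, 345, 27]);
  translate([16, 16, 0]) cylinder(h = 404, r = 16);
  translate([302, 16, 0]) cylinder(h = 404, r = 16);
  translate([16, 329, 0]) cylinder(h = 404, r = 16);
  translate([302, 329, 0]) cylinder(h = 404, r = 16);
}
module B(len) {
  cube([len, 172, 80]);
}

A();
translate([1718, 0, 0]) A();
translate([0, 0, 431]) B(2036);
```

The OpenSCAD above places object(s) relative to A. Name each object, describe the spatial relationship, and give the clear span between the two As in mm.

A is a stool. B is a beam. A beam spans the tops of two stools. The clear span between the two stools is 1400 mm.

Second stool starts at x = 1718; first ends at x = 318; clear span = 1718 − 318 = 1400 mm.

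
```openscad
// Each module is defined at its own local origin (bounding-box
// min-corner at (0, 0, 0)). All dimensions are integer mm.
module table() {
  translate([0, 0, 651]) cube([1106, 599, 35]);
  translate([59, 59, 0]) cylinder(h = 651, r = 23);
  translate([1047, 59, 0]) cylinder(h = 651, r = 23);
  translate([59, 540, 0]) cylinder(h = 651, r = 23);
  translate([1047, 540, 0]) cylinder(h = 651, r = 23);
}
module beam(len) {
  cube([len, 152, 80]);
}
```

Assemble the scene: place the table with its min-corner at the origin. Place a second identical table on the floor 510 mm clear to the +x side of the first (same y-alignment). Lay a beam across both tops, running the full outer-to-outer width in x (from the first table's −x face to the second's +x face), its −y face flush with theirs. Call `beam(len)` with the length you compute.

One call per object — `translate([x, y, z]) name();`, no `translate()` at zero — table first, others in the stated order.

table();
translate([1616, 0, 0]) table();
translate([0, 0, 686]) beam(2722);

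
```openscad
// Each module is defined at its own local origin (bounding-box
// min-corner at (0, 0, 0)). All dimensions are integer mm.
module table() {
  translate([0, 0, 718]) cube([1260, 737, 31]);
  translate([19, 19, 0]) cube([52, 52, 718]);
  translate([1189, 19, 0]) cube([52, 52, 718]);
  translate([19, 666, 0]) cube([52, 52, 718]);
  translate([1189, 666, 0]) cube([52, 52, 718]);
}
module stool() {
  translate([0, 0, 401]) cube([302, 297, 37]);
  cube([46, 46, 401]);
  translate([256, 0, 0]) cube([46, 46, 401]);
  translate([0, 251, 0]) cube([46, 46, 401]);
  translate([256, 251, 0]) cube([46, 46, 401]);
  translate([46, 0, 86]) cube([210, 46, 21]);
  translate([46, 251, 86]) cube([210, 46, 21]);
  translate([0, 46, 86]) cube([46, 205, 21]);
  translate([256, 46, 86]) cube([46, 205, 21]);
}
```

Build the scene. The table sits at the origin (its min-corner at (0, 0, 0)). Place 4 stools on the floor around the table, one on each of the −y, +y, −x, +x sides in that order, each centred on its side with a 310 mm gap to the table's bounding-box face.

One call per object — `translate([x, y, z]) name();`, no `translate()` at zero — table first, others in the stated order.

table();
translate([479, -607, 0]) stool();
translate([479, 1047, 0]) stool();
translate([-612, 220, 0]) stool();
translate([1570, 220, 0]) stool();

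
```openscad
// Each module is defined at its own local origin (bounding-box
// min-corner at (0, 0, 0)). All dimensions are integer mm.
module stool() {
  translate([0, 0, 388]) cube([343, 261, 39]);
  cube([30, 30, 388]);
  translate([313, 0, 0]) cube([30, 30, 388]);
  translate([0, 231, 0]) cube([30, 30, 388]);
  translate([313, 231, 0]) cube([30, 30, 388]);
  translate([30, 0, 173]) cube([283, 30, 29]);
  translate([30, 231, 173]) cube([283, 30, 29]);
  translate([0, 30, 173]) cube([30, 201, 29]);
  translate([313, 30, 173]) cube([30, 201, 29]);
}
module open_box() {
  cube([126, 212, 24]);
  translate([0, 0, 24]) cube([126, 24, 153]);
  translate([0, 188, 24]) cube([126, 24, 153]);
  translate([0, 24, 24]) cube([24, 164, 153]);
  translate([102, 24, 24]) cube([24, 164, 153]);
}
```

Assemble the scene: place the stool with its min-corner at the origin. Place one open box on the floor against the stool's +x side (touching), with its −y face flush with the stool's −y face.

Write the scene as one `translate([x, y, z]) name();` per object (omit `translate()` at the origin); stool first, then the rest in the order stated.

stool();
translate([343, 0, 0]) open_box();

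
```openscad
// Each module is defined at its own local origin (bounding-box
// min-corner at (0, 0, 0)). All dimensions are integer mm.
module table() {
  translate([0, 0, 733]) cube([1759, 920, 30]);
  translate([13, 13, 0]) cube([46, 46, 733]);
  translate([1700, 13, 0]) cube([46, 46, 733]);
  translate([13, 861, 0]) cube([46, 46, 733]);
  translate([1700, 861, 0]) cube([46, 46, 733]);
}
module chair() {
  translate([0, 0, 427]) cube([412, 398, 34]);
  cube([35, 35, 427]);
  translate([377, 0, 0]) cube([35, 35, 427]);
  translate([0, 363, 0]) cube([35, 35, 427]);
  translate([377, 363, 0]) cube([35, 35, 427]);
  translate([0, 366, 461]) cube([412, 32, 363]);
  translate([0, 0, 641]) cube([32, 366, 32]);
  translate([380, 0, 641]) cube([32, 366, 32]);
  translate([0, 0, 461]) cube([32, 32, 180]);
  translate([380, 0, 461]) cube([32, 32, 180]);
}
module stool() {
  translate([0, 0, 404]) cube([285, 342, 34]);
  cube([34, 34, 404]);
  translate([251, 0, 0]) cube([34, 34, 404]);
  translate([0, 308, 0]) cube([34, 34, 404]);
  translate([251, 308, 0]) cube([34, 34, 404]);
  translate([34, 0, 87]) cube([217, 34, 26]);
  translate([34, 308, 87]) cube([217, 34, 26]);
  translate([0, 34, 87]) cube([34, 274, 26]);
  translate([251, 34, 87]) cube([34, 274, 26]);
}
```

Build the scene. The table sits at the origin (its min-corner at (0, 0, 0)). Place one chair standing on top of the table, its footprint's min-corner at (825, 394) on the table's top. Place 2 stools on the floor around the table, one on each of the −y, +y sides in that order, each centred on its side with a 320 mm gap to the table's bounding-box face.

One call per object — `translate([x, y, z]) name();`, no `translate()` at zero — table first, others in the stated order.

table();
translate([825, 394, 763]) chair();
translate([737, -662, 0]) stool();
translate([737, 1240, 0]) stool();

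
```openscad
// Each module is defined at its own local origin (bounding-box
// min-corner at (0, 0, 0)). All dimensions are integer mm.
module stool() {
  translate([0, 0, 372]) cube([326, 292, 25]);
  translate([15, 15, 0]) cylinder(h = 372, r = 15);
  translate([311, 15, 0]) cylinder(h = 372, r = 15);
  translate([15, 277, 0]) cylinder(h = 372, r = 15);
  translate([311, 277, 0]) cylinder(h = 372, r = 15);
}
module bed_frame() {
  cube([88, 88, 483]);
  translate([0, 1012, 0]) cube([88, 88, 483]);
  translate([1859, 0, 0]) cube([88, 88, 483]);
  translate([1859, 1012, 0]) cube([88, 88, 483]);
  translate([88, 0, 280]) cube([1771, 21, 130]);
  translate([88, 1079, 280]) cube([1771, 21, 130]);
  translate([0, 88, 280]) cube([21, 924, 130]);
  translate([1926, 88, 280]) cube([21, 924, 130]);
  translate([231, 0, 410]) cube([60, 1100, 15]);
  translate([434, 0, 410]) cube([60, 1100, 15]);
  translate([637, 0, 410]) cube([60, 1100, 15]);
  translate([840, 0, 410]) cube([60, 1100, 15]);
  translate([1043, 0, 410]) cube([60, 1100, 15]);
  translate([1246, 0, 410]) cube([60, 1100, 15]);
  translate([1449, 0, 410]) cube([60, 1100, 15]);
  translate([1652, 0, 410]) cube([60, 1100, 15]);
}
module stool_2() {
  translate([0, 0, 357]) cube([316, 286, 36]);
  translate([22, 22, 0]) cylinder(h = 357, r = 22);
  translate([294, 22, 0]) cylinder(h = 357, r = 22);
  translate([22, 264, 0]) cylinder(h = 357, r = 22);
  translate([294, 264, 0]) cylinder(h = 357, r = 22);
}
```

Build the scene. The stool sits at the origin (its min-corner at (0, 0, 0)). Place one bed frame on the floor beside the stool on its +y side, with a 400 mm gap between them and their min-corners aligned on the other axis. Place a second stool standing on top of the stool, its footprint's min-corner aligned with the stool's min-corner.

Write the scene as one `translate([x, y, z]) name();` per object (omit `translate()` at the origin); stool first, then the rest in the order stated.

stool();
translate([0, 692, 0]) bed_frame();
translate([0, 0, 397]) stool_2();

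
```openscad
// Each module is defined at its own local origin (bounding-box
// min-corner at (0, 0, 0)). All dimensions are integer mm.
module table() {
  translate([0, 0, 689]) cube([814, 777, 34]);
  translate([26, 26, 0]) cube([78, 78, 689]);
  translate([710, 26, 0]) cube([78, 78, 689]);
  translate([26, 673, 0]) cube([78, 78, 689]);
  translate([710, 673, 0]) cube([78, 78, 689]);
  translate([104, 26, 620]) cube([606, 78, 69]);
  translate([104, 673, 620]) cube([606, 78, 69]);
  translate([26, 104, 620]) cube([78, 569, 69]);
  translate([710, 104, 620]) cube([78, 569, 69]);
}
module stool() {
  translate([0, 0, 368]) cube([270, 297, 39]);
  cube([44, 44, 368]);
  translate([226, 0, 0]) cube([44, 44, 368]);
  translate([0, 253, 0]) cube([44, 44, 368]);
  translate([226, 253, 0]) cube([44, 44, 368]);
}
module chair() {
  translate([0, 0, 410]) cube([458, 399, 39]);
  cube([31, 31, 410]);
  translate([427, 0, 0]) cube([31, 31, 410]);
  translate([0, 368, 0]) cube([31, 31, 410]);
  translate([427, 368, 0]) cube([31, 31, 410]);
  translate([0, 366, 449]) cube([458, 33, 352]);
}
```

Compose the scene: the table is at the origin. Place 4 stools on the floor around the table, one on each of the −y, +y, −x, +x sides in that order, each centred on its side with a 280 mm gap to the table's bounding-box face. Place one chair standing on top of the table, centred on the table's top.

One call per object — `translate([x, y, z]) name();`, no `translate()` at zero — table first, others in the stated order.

table();
translate([272, -577, 0]) stool();
translate([272, 1057, 0]) stool();
translate([-550, 240, 0]) stool();
translate([1094, 240, 0]) stool();
translate([178, 189, 723]) chair();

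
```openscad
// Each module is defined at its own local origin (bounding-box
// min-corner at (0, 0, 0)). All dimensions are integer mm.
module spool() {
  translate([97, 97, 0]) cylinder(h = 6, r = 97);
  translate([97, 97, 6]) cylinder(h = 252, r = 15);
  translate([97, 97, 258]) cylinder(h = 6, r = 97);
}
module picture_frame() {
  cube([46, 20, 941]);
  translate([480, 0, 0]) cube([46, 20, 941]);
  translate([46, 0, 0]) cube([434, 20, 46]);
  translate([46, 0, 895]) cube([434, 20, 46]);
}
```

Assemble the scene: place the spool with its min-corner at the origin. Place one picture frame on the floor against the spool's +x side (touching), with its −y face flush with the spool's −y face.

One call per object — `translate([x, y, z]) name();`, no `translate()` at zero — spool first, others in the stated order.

spool();
translate([194, 0, 0]) picture_frame();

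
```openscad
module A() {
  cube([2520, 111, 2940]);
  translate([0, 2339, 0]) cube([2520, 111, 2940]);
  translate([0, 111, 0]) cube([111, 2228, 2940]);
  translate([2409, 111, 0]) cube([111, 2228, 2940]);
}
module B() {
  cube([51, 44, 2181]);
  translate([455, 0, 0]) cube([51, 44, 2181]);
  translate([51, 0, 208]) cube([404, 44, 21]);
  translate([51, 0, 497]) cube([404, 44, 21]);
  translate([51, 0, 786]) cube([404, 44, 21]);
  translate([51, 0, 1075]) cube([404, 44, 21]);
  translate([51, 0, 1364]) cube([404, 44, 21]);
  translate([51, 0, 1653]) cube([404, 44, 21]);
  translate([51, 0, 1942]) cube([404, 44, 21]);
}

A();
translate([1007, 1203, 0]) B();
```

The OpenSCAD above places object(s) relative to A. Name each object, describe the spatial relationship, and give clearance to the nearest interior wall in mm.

A is a house frame. B is a ladder. The ladder sits inside the house frame, centred. The clearance to the nearest interior wall is 896 mm.

Clearances: x = 896, y = 1092; minimum 896 mm.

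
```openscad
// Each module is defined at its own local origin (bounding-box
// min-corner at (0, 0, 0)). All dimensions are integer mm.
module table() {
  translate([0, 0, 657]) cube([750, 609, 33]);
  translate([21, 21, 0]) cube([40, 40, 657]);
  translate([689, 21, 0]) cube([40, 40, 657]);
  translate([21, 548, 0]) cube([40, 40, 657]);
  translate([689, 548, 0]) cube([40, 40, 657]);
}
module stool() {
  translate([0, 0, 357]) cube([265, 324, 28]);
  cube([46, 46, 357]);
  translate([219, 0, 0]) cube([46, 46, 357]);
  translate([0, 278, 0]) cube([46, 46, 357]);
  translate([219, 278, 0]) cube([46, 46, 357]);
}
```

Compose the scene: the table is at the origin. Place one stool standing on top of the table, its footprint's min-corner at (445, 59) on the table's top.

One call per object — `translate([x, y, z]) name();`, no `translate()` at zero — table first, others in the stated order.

table();
translate([445, 59, 690]) stool();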